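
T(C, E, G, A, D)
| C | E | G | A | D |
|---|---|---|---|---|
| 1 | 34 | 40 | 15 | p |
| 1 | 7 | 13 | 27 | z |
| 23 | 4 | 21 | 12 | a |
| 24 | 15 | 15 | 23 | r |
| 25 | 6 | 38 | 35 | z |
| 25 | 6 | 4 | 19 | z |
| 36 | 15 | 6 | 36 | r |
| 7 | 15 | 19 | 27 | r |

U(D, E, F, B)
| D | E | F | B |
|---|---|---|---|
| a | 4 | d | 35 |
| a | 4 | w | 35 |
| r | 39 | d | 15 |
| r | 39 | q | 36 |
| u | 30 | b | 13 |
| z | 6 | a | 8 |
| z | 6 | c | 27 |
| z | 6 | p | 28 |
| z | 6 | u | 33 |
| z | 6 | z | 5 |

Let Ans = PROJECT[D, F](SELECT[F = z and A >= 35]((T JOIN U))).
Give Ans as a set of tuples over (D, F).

{(z, z)}

Natural join on E, D: {(23, 4, 21, 12, a, d, 35), (23, 4, 21, 12, a, w, 35), (25, 6, 38, 35, z, a, 8), (25, 6, 38, 35, z, c, 27), (25, 6, 38, 35, z, p, 28), (25, 6, 38, 35, z, u, 33), (25, 6, 38, 35, z, z, 5), (25, 6, 4, 19, z, a, 8), (25, 6, 4, 19, z, c, 27), (25, 6, 4, 19, z, p, 28), (25, 6, 4, 19, z, u, 33), (25, 6, 4, 19, z, z, 5)}
Filtering on F = z and A >= 35 leaves {(25, 6, 38, 35, z, z, 5)}.
Projecting to D, F: {(z, z)}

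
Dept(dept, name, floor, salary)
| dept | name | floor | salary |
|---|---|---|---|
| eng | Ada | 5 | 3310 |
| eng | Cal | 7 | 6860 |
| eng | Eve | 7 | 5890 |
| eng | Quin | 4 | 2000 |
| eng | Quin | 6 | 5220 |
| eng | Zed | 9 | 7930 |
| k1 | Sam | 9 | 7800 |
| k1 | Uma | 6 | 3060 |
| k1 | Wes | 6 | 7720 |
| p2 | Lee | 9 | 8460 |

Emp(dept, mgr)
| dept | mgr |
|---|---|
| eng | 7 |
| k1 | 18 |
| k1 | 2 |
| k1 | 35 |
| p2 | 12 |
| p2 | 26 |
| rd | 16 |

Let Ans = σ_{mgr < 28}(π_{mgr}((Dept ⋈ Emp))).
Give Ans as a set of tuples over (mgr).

Dept ⋈ Emp (natural join on dept): {(eng, Ada, 5, 3310, 7), (eng, Cal, 7, 6860, 7), (eng, Eve, 7, 5890, 7), (eng, Quin, 4, 2000, 7), (eng, Quin, 6, 5220, 7), (eng, Zed, 9, 7930, 7), (k1, Sam, 9, 7800, 18), (k1, Sam, 9, 7800, 2), (k1, Sam, 9, 7800, 35), (k1, Uma, 6, 3060, 18), (k1, Uma, 6, 3060, 2), (k1, Uma, 6, 3060, 35), (k1, Wes, 6, 7720, 18), (k1, Wes, 6, 7720, 2), (k1, Wes, 6, 7720, 35), (p2, Lee, 9, 8460, 12), (p2, Lee, 9, 8460, 26)}
π[mgr]: project onto (mgr) (11 duplicate(s) eliminated) → {12, 18, 2, 26, 35, 7}
Selection mgr < 28: {12, 18, 2, 26, 7}

{12, 18, 2, 26, 7}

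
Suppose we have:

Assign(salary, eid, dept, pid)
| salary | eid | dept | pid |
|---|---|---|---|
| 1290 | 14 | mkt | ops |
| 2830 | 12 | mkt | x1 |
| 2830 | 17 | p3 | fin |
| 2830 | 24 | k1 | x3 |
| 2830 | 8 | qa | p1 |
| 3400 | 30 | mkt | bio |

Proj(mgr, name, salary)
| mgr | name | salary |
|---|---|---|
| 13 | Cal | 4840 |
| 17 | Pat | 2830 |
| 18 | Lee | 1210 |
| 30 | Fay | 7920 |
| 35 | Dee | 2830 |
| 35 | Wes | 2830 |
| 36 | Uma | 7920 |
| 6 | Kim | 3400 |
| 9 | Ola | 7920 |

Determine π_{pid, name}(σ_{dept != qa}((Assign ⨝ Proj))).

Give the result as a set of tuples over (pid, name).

Joining Assign and Proj on salary yields {(2830, 12, mkt, x1, 17, Pat), (2830, 12, mkt, x1, 35, Dee), (2830, 12, mkt, x1, 35, Wes), (2830, 17, p3, fin, 17, Pat), (2830, 17, p3, fin, 35, Dee), (2830, 17, p3, fin, 35, Wes), (2830, 24, k1, x3, 17, Pat), (2830, 24, k1, x3, 35, Dee), (2830, 24, k1, x3, 35, Wes), (2830, 8, qa, p1, 17, Pat), (2830, 8, qa, p1, 35, Dee), (2830, 8, qa, p1, 35, Wes), (3400, 30, mkt, bio, 6, Kim)}.
Selection dept != qa: {(2830, 12, mkt, x1, 17, Pat), (2830, 12, mkt, x1, 35, Dee), (2830, 12, mkt, x1, 35, Wes), (2830, 17, p3, fin, 17, Pat), (2830, 17, p3, fin, 35, Dee), (2830, 17, p3, fin, 35, Wes), (2830, 24, k1, x3, 17, Pat), (2830, 24, k1, x3, 35, Dee), (2830, 24, k1, x3, 35, Wes), (3400, 30, mkt, bio, 6, Kim)}
π_{pid, name} gives {(bio, Kim), (fin, Dee), (fin, Pat), (fin, Wes), (x1, Dee), (x1, Pat), (x1, Wes), (x3, Dee), (x3, Pat), (x3, Wes)}.

{(bio, Kim), (fin, Dee), (fin, Pat), (fin, Wes), (x1, Dee), (x1, Pat), (x1, Wes), (x3, Dee), (x3, Pat), (x3, Wes)}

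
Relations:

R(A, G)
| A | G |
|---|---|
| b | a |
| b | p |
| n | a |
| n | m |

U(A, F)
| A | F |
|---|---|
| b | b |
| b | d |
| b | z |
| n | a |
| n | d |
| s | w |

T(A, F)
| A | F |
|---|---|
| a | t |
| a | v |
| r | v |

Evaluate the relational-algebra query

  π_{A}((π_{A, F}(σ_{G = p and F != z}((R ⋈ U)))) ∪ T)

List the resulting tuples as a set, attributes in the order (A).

Natural join on A: {(b, a, b), (b, a, d), (b, a, z), (b, p, b), (b, p, d), (b, p, z), (n, a, a), (n, a, d), (n, m, a), (n, m, d)}
Selection G = p and F != z: {(b, p, b), (b, p, d)}
π_{A, F} gives {(b, b), (b, d)}.
Taking the union: {(a, t), (a, v), (b, b), (b, d), (r, v)}
π_{A} gives {a, b, r} (2 duplicate(s) eliminated).

{a, b, r}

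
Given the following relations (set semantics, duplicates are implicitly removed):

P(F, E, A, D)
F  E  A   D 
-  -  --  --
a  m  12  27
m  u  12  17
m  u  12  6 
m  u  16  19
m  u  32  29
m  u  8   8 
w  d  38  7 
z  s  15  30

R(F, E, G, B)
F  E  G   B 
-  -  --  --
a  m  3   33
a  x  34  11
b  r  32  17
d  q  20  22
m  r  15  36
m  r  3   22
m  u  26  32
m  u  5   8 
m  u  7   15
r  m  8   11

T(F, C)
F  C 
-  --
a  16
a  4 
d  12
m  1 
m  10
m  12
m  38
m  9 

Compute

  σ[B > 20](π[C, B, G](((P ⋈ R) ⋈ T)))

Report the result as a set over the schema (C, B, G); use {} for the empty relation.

Joining P and R on F, E yields {(a, m, 12, 27, 3, 33), (m, u, 12, 17, 26, 32), (m, u, 12, 17, 5, 8), (m, u, 12, 17, 7, 15), (m, u, 12, 6, 26, 32), (m, u, 12, 6, 5, 8), (m, u, 12, 6, 7, 15), (m, u, 16, 19, 26, 32), (m, u, 16, 19, 5, 8), (m, u, 16, 19, 7, 15), (m, u, 32, 29, 26, 32), (m, u, 32, 29, 5, 8), (m, u, 32, 29, 7, 15), (m, u, 8, 8, 26, 32), (m, u, 8, 8, 5, 8), (m, u, 8, 8, 7, 15)}.
Joining (P ⋈ R) and T on F yields {(a, m, 12, 27, 3, 33, 16), (a, m, 12, 27, 3, 33, 4), (m, u, 12, 17, 26, 32, 1), (m, u, 12, 17, 26, 32, 10), (m, u, 12, 17, 26, 32, 12), (m, u, 12, 17, 26, 32, 38), (m, u, 12, 17, 26, 32, 9), (m, u, 12, 17, 5, 8, 1), (m, u, 12, 17, 5, 8, 10), (m, u, 12, 17, 5, 8, 12), (m, u, 12, 17, 5, 8, 38), (m, u, 12, 17, 5, 8, 9), (m, u, 12, 17, 7, 15, 1), (m, u, 12, 17, 7, 15, 10), (m, u, 12, 17, 7, 15, 12), (m, u, 12, 17, 7, 15, 38), (m, u, 12, 17, 7, 15, 9), (m, u, 12, 6, 26, 32, 1), (m, u, 12, 6, 26, 32, 10), (m, u, 12, 6, 26, 32, 12), (m, u, 12, 6, 26, 32, 38), (m, u, 12, 6, 26, 32, 9), (m, u, 12, 6, 5, 8, 1), (m, u, 12, 6, 5, 8, 10), (m, u, 12, 6, 5, 8, 12), (m, u, 12, 6, 5, 8, 38), (m, u, 12, 6, 5, 8, 9), (m, u, 12, 6, 7, 15, 1), (m, u, 12, 6, 7, 15, 10), (m, u, 12, 6, 7, 15, 12), (m, u, 12, 6, 7, 15, 38), (m, u, 12, 6, 7, 15, 9), (m, u, 16, 19, 26, 32, 1), (m, u, 16, 19, 26, 32, 10), (m, u, 16, 19, 26, 32, 12), (m, u, 16, 19, 26, 32, 38), (m, u, 16, 19, 26, 32, 9), (m, u, 16, 19, 5, 8, 1), (m, u, 16, 19, 5, 8, 10), (m, u, 16, 19, 5, 8, 12), (m, u, 16, 19, 5, 8, 38), (m, u, 16, 19, 5, 8, 9), (m, u, 16, 19, 7, 15, 1), (m, u, 16, 19, 7, 15, 10), (m, u, 16, 19, 7, 15, 12), (m, u, 16, 19, 7, 15, 38), (m, u, 16, 19, 7, 15, 9), (m, u, 32, 29, 26, 32, 1), (m, u, 32, 29, 26, 32, 10), (m, u, 32, 29, 26, 32, 12), (m, u, 32, 29, 26, 32, 38), (m, u, 32, 29, 26, 32, 9), (m, u, 32, 29, 5, 8, 1), (m, u, 32, 29, 5, 8, 10), (m, u, 32, 29, 5, 8, 12), (m, u, 32, 29, 5, 8, 38), (m, u, 32, 29, 5, 8, 9), (m, u, 32, 29, 7, 15, 1), (m, u, 32, 29, 7, 15, 10), (m, u, 32, 29, 7, 15, 12), (m, u, 32, 29, 7, 15, 38), (m, u, 32, 29, 7, 15, 9), (m, u, 8, 8, 26, 32, 1), (m, u, 8, 8, 26, 32, 10), (m, u, 8, 8, 26, 32, 12), (m, u, 8, 8, 26, 32, 38), (m, u, 8, 8, 26, 32, 9), (m, u, 8, 8, 5, 8, 1), (m, u, 8, 8, 5, 8, 10), (m, u, 8, 8, 5, 8, 12), (m, u, 8, 8, 5, 8, 38), (m, u, 8, 8, 5, 8, 9), (m, u, 8, 8, 7, 15, 1), (m, u, 8, 8, 7, 15, 10), (m, u, 8, 8, 7, 15, 12), (m, u, 8, 8, 7, 15, 38), (m, u, 8, 8, 7, 15, 9)}.
π_{C, B, G} gives {(1, 15, 7), (1, 32, 26), (1, 8, 5), (10, 15, 7), (10, 32, 26), (10, 8, 5), (12, 15, 7), (12, 32, 26), (12, 8, 5), (16, 33, 3), (38, 15, 7), (38, 32, 26), (38, 8, 5), (4, 33, 3), (9, 15, 7), (9, 32, 26), (9, 8, 5)} (60 duplicate(s) eliminated).
Apply σ_{B > 20}; surviving tuples: {(1, 32, 26), (10, 32, 26), (12, 32, 26), (16, 33, 3), (38, 32, 26), (4, 33, 3), (9, 32, 26)}

{(1, 32, 26), (10, 32, 26), (12, 32, 26), (16, 33, 3), (38, 32, 26), (4, 33, 3), (9, 32, 26)}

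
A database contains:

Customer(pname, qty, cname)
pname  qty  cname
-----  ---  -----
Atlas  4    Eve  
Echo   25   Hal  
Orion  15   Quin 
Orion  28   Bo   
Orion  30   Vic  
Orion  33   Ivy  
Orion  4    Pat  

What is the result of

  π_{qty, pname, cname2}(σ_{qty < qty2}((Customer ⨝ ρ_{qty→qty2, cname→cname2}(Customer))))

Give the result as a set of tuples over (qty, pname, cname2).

{(15, Orion, Bo), (15, Orion, Ivy), (15, Orion, Vic), (28, Orion, Ivy), (28, Orion, Vic), (30, Orion, Ivy), (4, Orion, Bo), (4, Orion, Ivy), (4, Orion, Quin), (4, Orion, Vic)}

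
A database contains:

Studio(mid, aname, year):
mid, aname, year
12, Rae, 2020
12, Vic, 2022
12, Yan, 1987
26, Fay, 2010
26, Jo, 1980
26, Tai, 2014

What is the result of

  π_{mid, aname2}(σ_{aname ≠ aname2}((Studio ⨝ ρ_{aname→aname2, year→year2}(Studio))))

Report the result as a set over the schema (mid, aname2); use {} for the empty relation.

{(12, Rae), (12, Vic), (12, Yan), (26, Fay), (26, Jo), (26, Tai)}

ρ[aname→aname2, year→year2]: schema becomes (mid, aname2, year2); tuples unchanged.
Natural join on mid: {(12, Rae, 2020, Rae, 2020), (12, Rae, 2020, Vic, 2022), (12, Rae, 2020, Yan, 1987), (12, Vic, 2022, Rae, 2020), (12, Vic, 2022, Vic, 2022), (12, Vic, 2022, Yan, 1987), (12, Yan, 1987, Rae, 2020), (12, Yan, 1987, Vic, 2022), (12, Yan, 1987, Yan, 1987), (26, Fay, 2010, Fay, 2010), (26, Fay, 2010, Jo, 1980), (26, Fay, 2010, Tai, 2014), (26, Jo, 1980, Fay, 2010), (26, Jo, 1980, Jo, 1980), (26, Jo, 1980, Tai, 2014), (26, Tai, 2014, Fay, 2010), (26, Tai, 2014, Jo, 1980), (26, Tai, 2014, Tai, 2014)}
Apply σ_{aname ≠ aname2}; surviving tuples: {(12, Rae, 2020, Vic, 2022), (12, Rae, 2020, Yan, 1987), (12, Vic, 2022, Rae, 2020), (12, Vic, 2022, Yan, 1987), (12, Yan, 1987, Rae, 2020), (12, Yan, 1987, Vic, 2022), (26, Fay, 2010, Jo, 1980), (26, Fay, 2010, Tai, 2014), (26, Jo, 1980, Fay, 2010), (26, Jo, 1980, Tai, 2014), (26, Tai, 2014, Fay, 2010), (26, Tai, 2014, Jo, 1980)}
π[mid, aname2]: project onto (mid, aname2) (6 duplicate(s) eliminated) → {(12, Rae), (12, Vic), (12, Yan), (26, Fay), (26, Jo), (26, Tai)}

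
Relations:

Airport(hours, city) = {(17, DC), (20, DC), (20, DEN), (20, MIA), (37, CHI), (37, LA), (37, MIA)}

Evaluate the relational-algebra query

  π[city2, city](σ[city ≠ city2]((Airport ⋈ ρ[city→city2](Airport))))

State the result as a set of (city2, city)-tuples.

ρ[city→city2]: schema becomes (hours, city2); tuples unchanged.
Airport ⋈ ρ[city→city2](Airport) (natural join on hours): {(17, DC, DC), (20, DC, DC), (20, DC, DEN), (20, DC, MIA), (20, DEN, DC), (20, DEN, DEN), (20, DEN, MIA), (20, MIA, DC), (20, MIA, DEN), (20, MIA, MIA), (37, CHI, CHI), (37, CHI, LA), (37, CHI, MIA), (37, LA, CHI), (37, LA, LA), (37, LA, MIA), (37, MIA, CHI), (37, MIA, LA), (37, MIA, MIA)}
Filtering on city ≠ city2 leaves {(20, DC, DEN), (20, DC, MIA), (20, DEN, DC), (20, DEN, MIA), (20, MIA, DC), (20, MIA, DEN), (37, CHI, LA), (37, CHI, MIA), (37, LA, CHI), (37, LA, MIA), (37, MIA, CHI), (37, MIA, LA)}.
π[city2, city]: project onto (city2, city) → {(CHI, LA), (CHI, MIA), (DC, DEN), (DC, MIA), (DEN, DC), (DEN, MIA), (LA, CHI), (LA, MIA), (MIA, CHI), (MIA, DC), (MIA, DEN), (MIA, LA)}

{(CHI, LA), (CHI, MIA), (DC, DEN), (DC, MIA), (DEN, DC), (DEN, MIA), (LA, CHI), (LA, MIA), (MIA, CHI), (MIA, DC), (MIA, DEN), (MIA, LA)}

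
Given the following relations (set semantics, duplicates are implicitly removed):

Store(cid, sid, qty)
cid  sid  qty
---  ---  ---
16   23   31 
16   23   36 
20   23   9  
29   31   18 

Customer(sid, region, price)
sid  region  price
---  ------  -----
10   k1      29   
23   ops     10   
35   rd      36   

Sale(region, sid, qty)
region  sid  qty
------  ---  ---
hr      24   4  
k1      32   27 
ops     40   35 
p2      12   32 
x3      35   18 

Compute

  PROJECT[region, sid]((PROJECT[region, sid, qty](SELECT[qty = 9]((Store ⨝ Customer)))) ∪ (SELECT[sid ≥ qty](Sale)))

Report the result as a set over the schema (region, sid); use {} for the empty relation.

{(hr, 24), (k1, 32), (ops, 23), (ops, 40), (x3, 35)}

Natural join on sid: {(16, 23, 31, ops, 10), (16, 23, 36, ops, 10), (20, 23, 9, ops, 10)}
Selection qty = 9: {(20, 23, 9, ops, 10)}
Keep only column(s) region, sid, qty: {(ops, 23, 9)}
Selection sid ≥ qty: {(hr, 24, 4), (k1, 32, 27), (ops, 40, 35), (x3, 35, 18)}
Taking the union: {(hr, 24, 4), (k1, 32, 27), (ops, 23, 9), (ops, 40, 35), (x3, 35, 18)}
Keep only column(s) region, sid: {(hr, 24), (k1, 32), (ops, 23), (ops, 40), (x3, 35)}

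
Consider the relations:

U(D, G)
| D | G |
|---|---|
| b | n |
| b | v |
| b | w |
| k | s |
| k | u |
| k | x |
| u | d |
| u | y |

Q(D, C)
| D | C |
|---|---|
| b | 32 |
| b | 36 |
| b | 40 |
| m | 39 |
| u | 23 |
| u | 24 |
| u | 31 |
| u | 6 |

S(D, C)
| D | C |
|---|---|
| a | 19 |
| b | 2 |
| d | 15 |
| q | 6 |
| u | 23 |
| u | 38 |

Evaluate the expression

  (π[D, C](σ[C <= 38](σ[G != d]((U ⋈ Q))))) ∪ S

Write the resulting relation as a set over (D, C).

{(a, 19), (b, 2), (b, 32), (b, 36), (d, 15), (q, 6), (u, 23), (u, 24), (u, 31), (u, 38), (u, 6)}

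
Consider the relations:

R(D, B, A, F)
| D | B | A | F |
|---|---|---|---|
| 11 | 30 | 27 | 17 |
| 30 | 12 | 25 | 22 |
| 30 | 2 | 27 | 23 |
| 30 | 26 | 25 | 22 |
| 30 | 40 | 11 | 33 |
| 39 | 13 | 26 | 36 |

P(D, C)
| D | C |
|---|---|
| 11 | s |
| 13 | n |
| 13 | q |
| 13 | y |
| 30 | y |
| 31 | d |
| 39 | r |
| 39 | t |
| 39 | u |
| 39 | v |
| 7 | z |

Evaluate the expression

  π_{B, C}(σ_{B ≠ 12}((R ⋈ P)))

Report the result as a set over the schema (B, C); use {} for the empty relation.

R ⋈ P (natural join on D): {(11, 30, 27, 17, s), (30, 12, 25, 22, y), (30, 2, 27, 23, y), (30, 26, 25, 22, y), (30, 40, 11, 33, y), (39, 13, 26, 36, r), (39, 13, 26, 36, t), (39, 13, 26, 36, u), (39, 13, 26, 36, v)}
σ[B ≠ 12]: keep tuples satisfying B ≠ 12 → {(11, 30, 27, 17, s), (30, 2, 27, 23, y), (30, 26, 25, 22, y), (30, 40, 11, 33, y), (39, 13, 26, 36, r), (39, 13, 26, 36, t), (39, 13, 26, 36, u), (39, 13, 26, 36, v)}
Keep only column(s) B, C: {(13, r), (13, t), (13, u), (13, v), (2, y), (26, y), (30, s), (40, y)}

{(13, r), (13, t), (13, u), (13, v), (2, y), (26, y), (30, s), (40, y)}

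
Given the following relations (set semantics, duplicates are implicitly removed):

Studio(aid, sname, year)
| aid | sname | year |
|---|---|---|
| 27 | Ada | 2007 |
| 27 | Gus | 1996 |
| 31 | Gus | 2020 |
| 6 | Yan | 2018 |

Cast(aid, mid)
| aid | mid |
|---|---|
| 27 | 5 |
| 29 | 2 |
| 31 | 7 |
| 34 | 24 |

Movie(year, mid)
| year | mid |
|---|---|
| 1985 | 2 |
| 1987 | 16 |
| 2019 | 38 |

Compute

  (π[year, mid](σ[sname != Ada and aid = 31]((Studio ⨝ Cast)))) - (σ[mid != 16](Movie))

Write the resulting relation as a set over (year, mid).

Studio ⋈ Cast (natural join on aid): {(27, Ada, 2007, 5), (27, Gus, 1996, 5), (31, Gus, 2020, 7)}
σ[sname != Ada and aid = 31]: keep tuples satisfying sname != Ada and aid = 31 → {(31, Gus, 2020, 7)}
π[year, mid]: project onto (year, mid) → {(2020, 7)}
σ[mid != 16]: keep tuples satisfying mid != 16 → {(1985, 2), (2019, 38)}
Taking the difference: {(2020, 7)}

{(2020, 7)}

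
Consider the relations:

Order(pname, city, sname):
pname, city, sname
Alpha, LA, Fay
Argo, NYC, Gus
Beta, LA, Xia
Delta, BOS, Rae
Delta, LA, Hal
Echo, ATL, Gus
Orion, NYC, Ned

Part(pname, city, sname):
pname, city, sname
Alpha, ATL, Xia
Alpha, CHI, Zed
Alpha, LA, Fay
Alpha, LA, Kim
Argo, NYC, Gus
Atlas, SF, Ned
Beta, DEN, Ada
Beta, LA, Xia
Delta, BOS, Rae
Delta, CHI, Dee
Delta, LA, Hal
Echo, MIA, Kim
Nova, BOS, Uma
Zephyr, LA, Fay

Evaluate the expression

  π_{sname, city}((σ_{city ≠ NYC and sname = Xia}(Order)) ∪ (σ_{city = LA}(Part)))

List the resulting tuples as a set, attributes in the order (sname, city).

Filtering on city ≠ NYC and sname = Xia leaves {(Beta, LA, Xia)}.
Filtering on city = LA leaves {(Alpha, LA, Fay), (Alpha, LA, Kim), (Beta, LA, Xia), (Delta, LA, Hal), (Zephyr, LA, Fay)}.
Union: {(Beta, LA, Xia)} with {(Alpha, LA, Fay), (Alpha, LA, Kim), (Beta, LA, Xia), (Delta, LA, Hal), (Zephyr, LA, Fay)} → {(Alpha, LA, Fay), (Alpha, LA, Kim), (Beta, LA, Xia), (Delta, LA, Hal), (Zephyr, LA, Fay)}
π[sname, city]: project onto (sname, city) (1 duplicate(s) eliminated) → {(Fay, LA), (Hal, LA), (Kim, LA), (Xia, LA)}

{(Fay, LA), (Hal, LA), (Kim, LA), (Xia, LA)}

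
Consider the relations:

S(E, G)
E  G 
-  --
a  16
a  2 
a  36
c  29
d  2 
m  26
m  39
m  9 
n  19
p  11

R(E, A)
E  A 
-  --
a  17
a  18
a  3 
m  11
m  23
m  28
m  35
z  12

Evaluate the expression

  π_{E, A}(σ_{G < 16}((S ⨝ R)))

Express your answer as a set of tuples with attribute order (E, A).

Natural join on E: {(a, 16, 17), (a, 16, 18), (a, 16, 3), (a, 2, 17), (a, 2, 18), (a, 2, 3), (a, 36, 17), (a, 36, 18), (a, 36, 3), (m, 26, 11), (m, 26, 23), (m, 26, 28), (m, 26, 35), (m, 39, 11), (m, 39, 23), (m, 39, 28), (m, 39, 35), (m, 9, 11), (m, 9, 23), (m, 9, 28), (m, 9, 35)}
Selection G < 16: {(a, 2, 17), (a, 2, 18), (a, 2, 3), (m, 9, 11), (m, 9, 23), (m, 9, 28), (m, 9, 35)}
π[E, A]: project onto (E, A) → {(a, 17), (a, 18), (a, 3), (m, 11), (m, 23), (m, 28), (m, 35)}

{(a, 17), (a, 18), (a, 3), (m, 11), (m, 23), (m, 28), (m, 35)}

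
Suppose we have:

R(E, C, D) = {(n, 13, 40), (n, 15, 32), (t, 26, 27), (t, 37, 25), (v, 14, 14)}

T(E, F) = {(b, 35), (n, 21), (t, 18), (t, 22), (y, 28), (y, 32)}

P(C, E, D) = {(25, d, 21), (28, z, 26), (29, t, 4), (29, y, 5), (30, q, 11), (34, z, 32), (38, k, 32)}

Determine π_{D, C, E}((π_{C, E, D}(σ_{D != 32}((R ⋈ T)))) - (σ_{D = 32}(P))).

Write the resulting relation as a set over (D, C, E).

Natural join on E: {(n, 13, 40, 21), (n, 15, 32, 21), (t, 26, 27, 18), (t, 26, 27, 22), (t, 37, 25, 18), (t, 37, 25, 22)}
Selection D != 32: {(n, 13, 40, 21), (t, 26, 27, 18), (t, 26, 27, 22), (t, 37, 25, 18), (t, 37, 25, 22)}
Projecting to C, E, D (2 duplicate(s) eliminated): {(13, n, 40), (26, t, 27), (37, t, 25)}
Selection D = 32: {(34, z, 32), (38, k, 32)}
Difference: {(13, n, 40), (26, t, 27), (37, t, 25)} with {(34, z, 32), (38, k, 32)} → {(13, n, 40), (26, t, 27), (37, t, 25)}
Projecting to D, C, E: {(25, 37, t), (27, 26, t), (40, 13, n)}

{(25, 37, t), (27, 26, t), (40, 13, n)}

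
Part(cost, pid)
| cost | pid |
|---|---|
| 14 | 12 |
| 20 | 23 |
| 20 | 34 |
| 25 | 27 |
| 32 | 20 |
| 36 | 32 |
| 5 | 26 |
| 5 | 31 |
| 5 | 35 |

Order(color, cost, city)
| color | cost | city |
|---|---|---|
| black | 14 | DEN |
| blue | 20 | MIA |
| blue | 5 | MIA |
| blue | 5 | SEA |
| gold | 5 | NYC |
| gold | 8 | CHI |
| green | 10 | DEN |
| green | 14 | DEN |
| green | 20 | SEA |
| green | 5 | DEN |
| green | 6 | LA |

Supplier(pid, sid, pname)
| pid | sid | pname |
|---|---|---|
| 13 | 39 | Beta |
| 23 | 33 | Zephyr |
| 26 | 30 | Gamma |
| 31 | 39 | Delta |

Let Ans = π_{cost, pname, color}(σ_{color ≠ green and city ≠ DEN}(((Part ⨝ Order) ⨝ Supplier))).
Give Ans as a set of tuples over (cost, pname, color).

{(20, Zephyr, blue), (5, Delta, blue), (5, Delta, gold), (5, Gamma, blue), (5, Gamma, gold)}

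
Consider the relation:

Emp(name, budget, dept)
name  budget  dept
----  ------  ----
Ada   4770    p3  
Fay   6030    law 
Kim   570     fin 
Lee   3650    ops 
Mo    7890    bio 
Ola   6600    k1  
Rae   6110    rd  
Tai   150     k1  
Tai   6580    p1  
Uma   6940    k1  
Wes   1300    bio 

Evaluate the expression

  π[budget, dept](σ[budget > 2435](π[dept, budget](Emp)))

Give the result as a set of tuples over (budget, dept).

{(3650, ops), (4770, p3), (6030, law), (6110, rd), (6580, p1), (6600, k1), (6940, k1), (7890, bio)}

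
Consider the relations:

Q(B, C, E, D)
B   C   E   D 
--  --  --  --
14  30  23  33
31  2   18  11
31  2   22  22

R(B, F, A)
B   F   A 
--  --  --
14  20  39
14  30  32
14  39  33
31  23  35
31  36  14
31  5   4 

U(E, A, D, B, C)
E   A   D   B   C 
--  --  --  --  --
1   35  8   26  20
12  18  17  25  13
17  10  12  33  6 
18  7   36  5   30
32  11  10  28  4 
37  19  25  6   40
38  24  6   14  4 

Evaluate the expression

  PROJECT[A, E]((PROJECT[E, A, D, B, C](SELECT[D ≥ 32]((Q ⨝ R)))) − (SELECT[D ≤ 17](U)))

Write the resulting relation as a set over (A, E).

{(32, 23), (33, 23), (39, 23)}

Natural join on B: {(14, 30, 23, 33, 20, 39), (14, 30, 23, 33, 30, 32), (14, 30, 23, 33, 39, 33), (31, 2, 18, 11, 23, 35), (31, 2, 18, 11, 36, 14), (31, 2, 18, 11, 5, 4), (31, 2, 22, 22, 23, 35), (31, 2, 22, 22, 36, 14), (31, 2, 22, 22, 5, 4)}
Apply σ_{D ≥ 32}; surviving tuples: {(14, 30, 23, 33, 20, 39), (14, 30, 23, 33, 30, 32), (14, 30, 23, 33, 39, 33)}
π_{E, A, D, B, C} gives {(23, 32, 33, 14, 30), (23, 33, 33, 14, 30), (23, 39, 33, 14, 30)}.
Apply σ_{D ≤ 17}; surviving tuples: {(1, 35, 8, 26, 20), (12, 18, 17, 25, 13), (17, 10, 12, 33, 6), (32, 11, 10, 28, 4), (38, 24, 6, 14, 4)}
Taking the difference: {(23, 32, 33, 14, 30), (23, 33, 33, 14, 30), (23, 39, 33, 14, 30)}
π_{A, E} gives {(32, 23), (33, 23), (39, 23)}.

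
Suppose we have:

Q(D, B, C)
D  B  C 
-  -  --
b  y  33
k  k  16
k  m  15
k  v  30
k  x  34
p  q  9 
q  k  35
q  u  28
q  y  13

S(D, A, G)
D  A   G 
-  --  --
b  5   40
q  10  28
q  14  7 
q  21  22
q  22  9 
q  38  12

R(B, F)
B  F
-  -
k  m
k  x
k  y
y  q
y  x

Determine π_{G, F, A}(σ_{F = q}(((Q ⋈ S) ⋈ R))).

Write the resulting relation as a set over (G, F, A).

{(12, q, 38), (22, q, 21), (28, q, 10), (40, q, 5), (7, q, 14), (9, q, 22)}

Q ⋈ S (natural join on D): {(b, y, 33, 5, 40), (q, k, 35, 10, 28), (q, k, 35, 14, 7), (q, k, 35, 21, 22), (q, k, 35, 22, 9), (q, k, 35, 38, 12), (q, u, 28, 10, 28), (q, u, 28, 14, 7), (q, u, 28, 21, 22), (q, u, 28, 22, 9), (q, u, 28, 38, 12), (q, y, 13, 10, 28), (q, y, 13, 14, 7), (q, y, 13, 21, 22), (q, y, 13, 22, 9), (q, y, 13, 38, 12)}
(Q ⋈ S) ⋈ R (natural join on B): {(b, y, 33, 5, 40, q), (b, y, 33, 5, 40, x), (q, k, 35, 10, 28, m), (q, k, 35, 10, 28, x), (q, k, 35, 10, 28, y), (q, k, 35, 14, 7, m), (q, k, 35, 14, 7, x), (q, k, 35, 14, 7, y), (q, k, 35, 21, 22, m), (q, k, 35, 21, 22, x), (q, k, 35, 21, 22, y), (q, k, 35, 22, 9, m), (q, k, 35, 22, 9, x), (q, k, 35, 22, 9, y), (q, k, 35, 38, 12, m), (q, k, 35, 38, 12, x), (q, k, 35, 38, 12, y), (q, y, 13, 10, 28, q), (q, y, 13, 10, 28, x), (q, y, 13, 14, 7, q), (q, y, 13, 14, 7, x), (q, y, 13, 21, 22, q), (q, y, 13, 21, 22, x), (q, y, 13, 22, 9, q), (q, y, 13, 22, 9, x), (q, y, 13, 38, 12, q), (q, y, 13, 38, 12, x)}
Filtering on F = q leaves {(b, y, 33, 5, 40, q), (q, y, 13, 10, 28, q), (q, y, 13, 14, 7, q), (q, y, 13, 21, 22, q), (q, y, 13, 22, 9, q), (q, y, 13, 38, 12, q)}.
π[G, F, A]: project onto (G, F, A) → {(12, q, 38), (22, q, 21), (28, q, 10), (40, q, 5), (7, q, 14), (9, q, 22)}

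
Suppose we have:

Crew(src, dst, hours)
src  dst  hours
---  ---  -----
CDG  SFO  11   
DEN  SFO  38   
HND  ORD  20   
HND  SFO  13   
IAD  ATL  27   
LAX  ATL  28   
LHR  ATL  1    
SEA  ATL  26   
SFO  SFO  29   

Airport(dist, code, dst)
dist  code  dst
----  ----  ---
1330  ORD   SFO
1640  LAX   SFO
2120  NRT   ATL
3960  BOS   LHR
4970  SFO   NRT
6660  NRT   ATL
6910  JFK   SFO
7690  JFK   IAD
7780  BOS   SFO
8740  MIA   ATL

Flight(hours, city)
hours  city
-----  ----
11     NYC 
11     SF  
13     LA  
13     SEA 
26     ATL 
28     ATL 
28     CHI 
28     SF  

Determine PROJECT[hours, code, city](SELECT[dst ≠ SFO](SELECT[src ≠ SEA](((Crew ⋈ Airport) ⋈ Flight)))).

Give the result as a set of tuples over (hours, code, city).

{(28, MIA, ATL), (28, MIA, CHI), (28, MIA, SF), (28, NRT, ATL), (28, NRT, CHI), (28, NRT, SF)}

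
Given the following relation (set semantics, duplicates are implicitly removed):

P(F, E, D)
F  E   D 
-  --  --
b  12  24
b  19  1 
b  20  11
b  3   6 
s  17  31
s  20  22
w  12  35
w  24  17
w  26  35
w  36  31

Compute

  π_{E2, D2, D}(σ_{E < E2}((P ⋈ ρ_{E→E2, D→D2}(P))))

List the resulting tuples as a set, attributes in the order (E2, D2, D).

ρ[E→E2, D→D2]: schema becomes (F, E2, D2); tuples unchanged.
P ⋈ ρ_{E→E2, D→D2}(P) (natural join on F): {(b, 12, 24, 12, 24), (b, 12, 24, 19, 1), (b, 12, 24, 20, 11), (b, 12, 24, 3, 6), (b, 19, 1, 12, 24), (b, 19, 1, 19, 1), (b, 19, 1, 20, 11), (b, 19, 1, 3, 6), (b, 20, 11, 12, 24), (b, 20, 11, 19, 1), (b, 20, 11, 20, 11), (b, 20, 11, 3, 6), (b, 3, 6, 12, 24), (b, 3, 6, 19, 1), (b, 3, 6, 20, 11), (b, 3, 6, 3, 6), (s, 17, 31, 17, 31), (s, 17, 31, 20, 22), (s, 20, 22, 17, 31), (s, 20, 22, 20, 22), (w, 12, 35, 12, 35), (w, 12, 35, 24, 17), (w, 12, 35, 26, 35), (w, 12, 35, 36, 31), (w, 24, 17, 12, 35), (w, 24, 17, 24, 17), (w, 24, 17, 26, 35), (w, 24, 17, 36, 31), (w, 26, 35, 12, 35), (w, 26, 35, 24, 17), (w, 26, 35, 26, 35), (w, 26, 35, 36, 31), (w, 36, 31, 12, 35), (w, 36, 31, 24, 17), (w, 36, 31, 26, 35), (w, 36, 31, 36, 31)}
Filtering on E < E2 leaves {(b, 12, 24, 19, 1), (b, 12, 24, 20, 11), (b, 19, 1, 20, 11), (b, 3, 6, 12, 24), (b, 3, 6, 19, 1), (b, 3, 6, 20, 11), (s, 17, 31, 20, 22), (w, 12, 35, 24, 17), (w, 12, 35, 26, 35), (w, 12, 35, 36, 31), (w, 24, 17, 26, 35), (w, 24, 17, 36, 31), (w, 26, 35, 36, 31)}.
π[E2, D2, D]: project onto (E2, D2, D) (1 duplicate(s) eliminated) → {(12, 24, 6), (19, 1, 24), (19, 1, 6), (20, 11, 1), (20, 11, 24), (20, 11, 6), (20, 22, 31), (24, 17, 35), (26, 35, 17), (26, 35, 35), (36, 31, 17), (36, 31, 35)}

{(12, 24, 6), (19, 1, 24), (19, 1, 6), (20, 11, 1), (20, 11, 24), (20, 11, 6), (20, 22, 31), (24, 17, 35), (26, 35, 17), (26, 35, 35), (36, 31, 17), (36, 31, 35)}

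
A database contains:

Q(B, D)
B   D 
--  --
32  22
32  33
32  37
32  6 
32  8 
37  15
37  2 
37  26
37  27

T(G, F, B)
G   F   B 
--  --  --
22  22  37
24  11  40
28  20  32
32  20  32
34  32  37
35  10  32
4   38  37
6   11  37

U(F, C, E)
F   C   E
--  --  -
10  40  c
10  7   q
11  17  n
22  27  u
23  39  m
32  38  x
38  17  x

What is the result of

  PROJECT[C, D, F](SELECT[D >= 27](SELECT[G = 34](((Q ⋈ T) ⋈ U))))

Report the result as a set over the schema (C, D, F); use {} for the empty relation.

Q ⋈ T (natural join on B): {(32, 22, 28, 20), (32, 22, 32, 20), (32, 22, 35, 10), (32, 33, 28, 20), (32, 33, 32, 20), (32, 33, 35, 10), (32, 37, 28, 20), (32, 37, 32, 20), (32, 37, 35, 10), (32, 6, 28, 20), (32, 6, 32, 20), (32, 6, 35, 10), (32, 8, 28, 20), (32, 8, 32, 20), (32, 8, 35, 10), (37, 15, 22, 22), (37, 15, 34, 32), (37, 15, 4, 38), (37, 15, 6, 11), (37, 2, 22, 22), (37, 2, 34, 32), (37, 2, 4, 38), (37, 2, 6, 11), (37, 26, 22, 22), (37, 26, 34, 32), (37, 26, 4, 38), (37, 26, 6, 11), (37, 27, 22, 22), (37, 27, 34, 32), (37, 27, 4, 38), (37, 27, 6, 11)}
(Q ⋈ T) ⋈ U (natural join on F): {(32, 22, 35, 10, 40, c), (32, 22, 35, 10, 7, q), (32, 33, 35, 10, 40, c), (32, 33, 35, 10, 7, q), (32, 37, 35, 10, 40, c), (32, 37, 35, 10, 7, q), (32, 6, 35, 10, 40, c), (32, 6, 35, 10, 7, q), (32, 8, 35, 10, 40, c), (32, 8, 35, 10, 7, q), (37, 15, 22, 22, 27, u), (37, 15, 34, 32, 38, x), (37, 15, 4, 38, 17, x), (37, 15, 6, 11, 17, n), (37, 2, 22, 22, 27, u), (37, 2, 34, 32, 38, x), (37, 2, 4, 38, 17, x), (37, 2, 6, 11, 17, n), (37, 26, 22, 22, 27, u), (37, 26, 34, 32, 38, x), (37, 26, 4, 38, 17, x), (37, 26, 6, 11, 17, n), (37, 27, 22, 22, 27, u), (37, 27, 34, 32, 38, x), (37, 27, 4, 38, 17, x), (37, 27, 6, 11, 17, n)}
σ[G = 34]: keep tuples satisfying G = 34 → {(37, 15, 34, 32, 38, x), (37, 2, 34, 32, 38, x), (37, 26, 34, 32, 38, x), (37, 27, 34, 32, 38, x)}
σ[D >= 27]: keep tuples satisfying D >= 27 → {(37, 27, 34, 32, 38, x)}
Keep only column(s) C, D, F: {(38, 27, 32)}

{(38, 27, 32)}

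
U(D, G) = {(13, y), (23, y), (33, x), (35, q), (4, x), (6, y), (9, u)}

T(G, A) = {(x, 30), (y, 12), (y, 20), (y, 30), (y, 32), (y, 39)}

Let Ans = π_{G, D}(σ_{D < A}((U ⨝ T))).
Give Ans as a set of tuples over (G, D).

Joining U and T on G yields {(13, y, 12), (13, y, 20), (13, y, 30), (13, y, 32), (13, y, 39), (23, y, 12), (23, y, 20), (23, y, 30), (23, y, 32), (23, y, 39), (33, x, 30), (4, x, 30), (6, y, 12), (6, y, 20), (6, y, 30), (6, y, 32), (6, y, 39)}.
σ[D < A]: keep tuples satisfying D < A → {(13, y, 20), (13, y, 30), (13, y, 32), (13, y, 39), (23, y, 30), (23, y, 32), (23, y, 39), (4, x, 30), (6, y, 12), (6, y, 20), (6, y, 30), (6, y, 32), (6, y, 39)}
π[G, D]: project onto (G, D) (9 duplicate(s) eliminated) → {(x, 4), (y, 13), (y, 23), (y, 6)}

{(x, 4), (y, 13), (y, 23), (y, 6)}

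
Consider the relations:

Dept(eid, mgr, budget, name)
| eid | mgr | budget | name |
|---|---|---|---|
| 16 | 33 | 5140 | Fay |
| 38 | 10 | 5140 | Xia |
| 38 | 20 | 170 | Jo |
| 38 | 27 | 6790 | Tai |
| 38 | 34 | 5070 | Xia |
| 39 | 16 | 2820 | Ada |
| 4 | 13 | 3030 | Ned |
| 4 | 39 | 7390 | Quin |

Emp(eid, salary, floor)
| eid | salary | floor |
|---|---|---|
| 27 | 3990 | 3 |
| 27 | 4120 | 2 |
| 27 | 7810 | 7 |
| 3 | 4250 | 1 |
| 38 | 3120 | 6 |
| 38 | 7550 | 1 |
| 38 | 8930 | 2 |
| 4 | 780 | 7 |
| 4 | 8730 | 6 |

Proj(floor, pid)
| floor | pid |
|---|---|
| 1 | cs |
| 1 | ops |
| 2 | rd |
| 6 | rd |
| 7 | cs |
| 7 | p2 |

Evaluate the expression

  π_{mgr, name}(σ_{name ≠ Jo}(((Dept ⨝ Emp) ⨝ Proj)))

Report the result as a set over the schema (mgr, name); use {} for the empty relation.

Dept ⋈ Emp (natural join on eid): {(38, 10, 5140, Xia, 3120, 6), (38, 10, 5140, Xia, 7550, 1), (38, 10, 5140, Xia, 8930, 2), (38, 20, 170, Jo, 3120, 6), (38, 20, 170, Jo, 7550, 1), (38, 20, 170, Jo, 8930, 2), (38, 27, 6790, Tai, 3120, 6), (38, 27, 6790, Tai, 7550, 1), (38, 27, 6790, Tai, 8930, 2), (38, 34, 5070, Xia, 3120, 6), (38, 34, 5070, Xia, 7550, 1), (38, 34, 5070, Xia, 8930, 2), (4, 13, 3030, Ned, 780, 7), (4, 13, 3030, Ned, 8730, 6), (4, 39, 7390, Quin, 780, 7), (4, 39, 7390, Quin, 8730, 6)}
(Dept ⨝ Emp) ⋈ Proj (natural join on floor): {(38, 10, 5140, Xia, 3120, 6, rd), (38, 10, 5140, Xia, 7550, 1, cs), (38, 10, 5140, Xia, 7550, 1, ops), (38, 10, 5140, Xia, 8930, 2, rd), (38, 20, 170, Jo, 3120, 6, rd), (38, 20, 170, Jo, 7550, 1, cs), (38, 20, 170, Jo, 7550, 1, ops), (38, 20, 170, Jo, 8930, 2, rd), (38, 27, 6790, Tai, 3120, 6, rd), (38, 27, 6790, Tai, 7550, 1, cs), (38, 27, 6790, Tai, 7550, 1, ops), (38, 27, 6790, Tai, 8930, 2, rd), (38, 34, 5070, Xia, 3120, 6, rd), (38, 34, 5070, Xia, 7550, 1, cs), (38, 34, 5070, Xia, 7550, 1, ops), (38, 34, 5070, Xia, 8930, 2, rd), (4, 13, 3030, Ned, 780, 7, cs), (4, 13, 3030, Ned, 780, 7, p2), (4, 13, 3030, Ned, 8730, 6, rd), (4, 39, 7390, Quin, 780, 7, cs), (4, 39, 7390, Quin, 780, 7, p2), (4, 39, 7390, Quin, 8730, 6, rd)}
Selection name ≠ Jo: {(38, 10, 5140, Xia, 3120, 6, rd), (38, 10, 5140, Xia, 7550, 1, cs), (38, 10, 5140, Xia, 7550, 1, ops), (38, 10, 5140, Xia, 8930, 2, rd), (38, 27, 6790, Tai, 3120, 6, rd), (38, 27, 6790, Tai, 7550, 1, cs), (38, 27, 6790, Tai, 7550, 1, ops), (38, 27, 6790, Tai, 8930, 2, rd), (38, 34, 5070, Xia, 3120, 6, rd), (38, 34, 5070, Xia, 7550, 1, cs), (38, 34, 5070, Xia, 7550, 1, ops), (38, 34, 5070, Xia, 8930, 2, rd), (4, 13, 3030, Ned, 780, 7, cs), (4, 13, 3030, Ned, 780, 7, p2), (4, 13, 3030, Ned, 8730, 6, rd), (4, 39, 7390, Quin, 780, 7, cs), (4, 39, 7390, Quin, 780, 7, p2), (4, 39, 7390, Quin, 8730, 6, rd)}
π[mgr, name]: project onto (mgr, name) (13 duplicate(s) eliminated) → {(10, Xia), (13, Ned), (27, Tai), (34, Xia), (39, Quin)}

{(10, Xia), (13, Ned), (27, Tai), (34, Xia), (39, Quin)}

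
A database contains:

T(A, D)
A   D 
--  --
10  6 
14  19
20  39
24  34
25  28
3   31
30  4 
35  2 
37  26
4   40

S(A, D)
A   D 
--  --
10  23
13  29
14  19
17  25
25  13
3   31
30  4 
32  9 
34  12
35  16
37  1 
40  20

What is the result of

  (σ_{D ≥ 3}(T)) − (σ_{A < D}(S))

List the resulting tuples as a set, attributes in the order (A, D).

{(10, 6), (20, 39), (24, 34), (25, 28), (30, 4), (37, 26), (4, 40)}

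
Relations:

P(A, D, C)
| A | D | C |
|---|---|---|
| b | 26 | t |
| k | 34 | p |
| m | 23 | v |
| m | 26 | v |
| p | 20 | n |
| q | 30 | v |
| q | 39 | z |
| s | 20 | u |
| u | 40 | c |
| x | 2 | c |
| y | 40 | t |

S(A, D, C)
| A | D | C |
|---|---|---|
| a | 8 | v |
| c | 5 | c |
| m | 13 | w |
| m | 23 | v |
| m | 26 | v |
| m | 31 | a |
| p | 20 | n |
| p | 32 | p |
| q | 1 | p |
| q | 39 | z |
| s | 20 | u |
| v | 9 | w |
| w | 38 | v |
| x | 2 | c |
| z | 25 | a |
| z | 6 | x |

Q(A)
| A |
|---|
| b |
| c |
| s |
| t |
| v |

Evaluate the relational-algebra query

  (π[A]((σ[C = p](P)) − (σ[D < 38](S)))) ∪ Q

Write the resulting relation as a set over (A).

{b, c, k, s, t, v}

Apply σ_{C = p}; surviving tuples: {(k, 34, p)}
Apply σ_{D < 38}; surviving tuples: {(a, 8, v), (c, 5, c), (m, 13, w), (m, 23, v), (m, 26, v), (m, 31, a), (p, 20, n), (p, 32, p), (q, 1, p), (s, 20, u), (v, 9, w), (x, 2, c), (z, 25, a), (z, 6, x)}
Set difference of the two operands is {(k, 34, p)}.
π[A]: project onto (A) → {k}
Set union of the two operands is {b, c, k, s, t, v}.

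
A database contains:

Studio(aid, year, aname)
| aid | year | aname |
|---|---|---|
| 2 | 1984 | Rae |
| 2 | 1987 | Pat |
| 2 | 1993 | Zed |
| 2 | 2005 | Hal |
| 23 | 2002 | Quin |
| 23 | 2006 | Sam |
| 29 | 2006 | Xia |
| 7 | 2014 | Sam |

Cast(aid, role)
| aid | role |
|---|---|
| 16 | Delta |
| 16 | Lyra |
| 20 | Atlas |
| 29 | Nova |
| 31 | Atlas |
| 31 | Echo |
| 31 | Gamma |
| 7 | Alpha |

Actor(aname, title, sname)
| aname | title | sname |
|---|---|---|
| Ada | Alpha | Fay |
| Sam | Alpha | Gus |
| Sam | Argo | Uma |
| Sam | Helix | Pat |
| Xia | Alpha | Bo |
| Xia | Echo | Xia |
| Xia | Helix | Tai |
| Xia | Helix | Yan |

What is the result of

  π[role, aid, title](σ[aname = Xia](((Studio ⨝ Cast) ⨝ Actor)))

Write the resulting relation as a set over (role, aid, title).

Studio ⋈ Cast (natural join on aid): {(29, 2006, Xia, Nova), (7, 2014, Sam, Alpha)}
(Studio ⨝ Cast) ⋈ Actor (natural join on aname): {(29, 2006, Xia, Nova, Alpha, Bo), (29, 2006, Xia, Nova, Echo, Xia), (29, 2006, Xia, Nova, Helix, Tai), (29, 2006, Xia, Nova, Helix, Yan), (7, 2014, Sam, Alpha, Alpha, Gus), (7, 2014, Sam, Alpha, Argo, Uma), (7, 2014, Sam, Alpha, Helix, Pat)}
Filtering on aname = Xia leaves {(29, 2006, Xia, Nova, Alpha, Bo), (29, 2006, Xia, Nova, Echo, Xia), (29, 2006, Xia, Nova, Helix, Tai), (29, 2006, Xia, Nova, Helix, Yan)}.
π[role, aid, title]: project onto (role, aid, title) (1 duplicate(s) eliminated) → {(Nova, 29, Alpha), (Nova, 29, Echo), (Nova, 29, Helix)}

{(Nova, 29, Alpha), (Nova, 29, Echo), (Nova, 29, Helix)}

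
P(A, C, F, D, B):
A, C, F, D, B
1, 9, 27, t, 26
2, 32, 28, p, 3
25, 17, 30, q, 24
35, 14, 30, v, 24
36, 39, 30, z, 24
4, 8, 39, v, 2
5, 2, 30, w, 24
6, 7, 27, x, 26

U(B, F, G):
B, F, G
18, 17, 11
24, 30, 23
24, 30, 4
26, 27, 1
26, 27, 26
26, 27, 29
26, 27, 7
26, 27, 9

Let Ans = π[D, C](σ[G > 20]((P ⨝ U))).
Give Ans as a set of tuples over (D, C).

{(q, 17), (t, 9), (v, 14), (w, 2), (x, 7), (z, 39)}

Natural join on F, B: {(1, 9, 27, t, 26, 1), (1, 9, 27, t, 26, 26), (1, 9, 27, t, 26, 29), (1, 9, 27, t, 26, 7), (1, 9, 27, t, 26, 9), (25, 17, 30, q, 24, 23), (25, 17, 30, q, 24, 4), (35, 14, 30, v, 24, 23), (35, 14, 30, v, 24, 4), (36, 39, 30, z, 24, 23), (36, 39, 30, z, 24, 4), (5, 2, 30, w, 24, 23), (5, 2, 30, w, 24, 4), (6, 7, 27, x, 26, 1), (6, 7, 27, x, 26, 26), (6, 7, 27, x, 26, 29), (6, 7, 27, x, 26, 7), (6, 7, 27, x, 26, 9)}
σ[G > 20]: keep tuples satisfying G > 20 → {(1, 9, 27, t, 26, 26), (1, 9, 27, t, 26, 29), (25, 17, 30, q, 24, 23), (35, 14, 30, v, 24, 23), (36, 39, 30, z, 24, 23), (5, 2, 30, w, 24, 23), (6, 7, 27, x, 26, 26), (6, 7, 27, x, 26, 29)}
π_{D, C} gives {(q, 17), (t, 9), (v, 14), (w, 2), (x, 7), (z, 39)} (2 duplicate(s) eliminated).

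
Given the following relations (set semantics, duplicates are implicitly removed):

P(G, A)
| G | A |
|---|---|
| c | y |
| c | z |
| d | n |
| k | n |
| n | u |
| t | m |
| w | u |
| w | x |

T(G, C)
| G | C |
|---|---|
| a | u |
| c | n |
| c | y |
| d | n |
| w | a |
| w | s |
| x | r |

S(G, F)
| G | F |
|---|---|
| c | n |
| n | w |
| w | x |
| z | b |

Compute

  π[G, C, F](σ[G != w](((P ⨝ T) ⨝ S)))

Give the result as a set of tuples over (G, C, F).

{(c, n, n), (c, y, n)}

Joining P and T on G yields {(c, y, n), (c, y, y), (c, z, n), (c, z, y), (d, n, n), (w, u, a), (w, u, s), (w, x, a), (w, x, s)}.
Joining (P ⨝ T) and S on G yields {(c, y, n, n), (c, y, y, n), (c, z, n, n), (c, z, y, n), (w, u, a, x), (w, u, s, x), (w, x, a, x), (w, x, s, x)}.
Apply σ_{G != w}; surviving tuples: {(c, y, n, n), (c, y, y, n), (c, z, n, n), (c, z, y, n)}
Keep only column(s) G, C, F (2 duplicate(s) eliminated): {(c, n, n), (c, y, n)}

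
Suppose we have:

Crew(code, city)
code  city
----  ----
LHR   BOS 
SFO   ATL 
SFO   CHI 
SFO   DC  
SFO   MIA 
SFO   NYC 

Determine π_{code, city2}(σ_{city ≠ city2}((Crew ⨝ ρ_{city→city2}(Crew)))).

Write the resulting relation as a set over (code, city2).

ρ[city→city2]: schema becomes (code, city2); tuples unchanged.
Joining Crew and ρ_{city→city2}(Crew) on code yields {(LHR, BOS, BOS), (SFO, ATL, ATL), (SFO, ATL, CHI), (SFO, ATL, DC), (SFO, ATL, MIA), (SFO, ATL, NYC), (SFO, CHI, ATL), (SFO, CHI, CHI), (SFO, CHI, DC), (SFO, CHI, MIA), (SFO, CHI, NYC), (SFO, DC, ATL), (SFO, DC, CHI), (SFO, DC, DC), (SFO, DC, MIA), (SFO, DC, NYC), (SFO, MIA, ATL), (SFO, MIA, CHI), (SFO, MIA, DC), (SFO, MIA, MIA), (SFO, MIA, NYC), (SFO, NYC, ATL), (SFO, NYC, CHI), (SFO, NYC, DC), (SFO, NYC, MIA), (SFO, NYC, NYC)}.
Apply σ_{city ≠ city2}; surviving tuples: {(SFO, ATL, CHI), (SFO, ATL, DC), (SFO, ATL, MIA), (SFO, ATL, NYC), (SFO, CHI, ATL), (SFO, CHI, DC), (SFO, CHI, MIA), (SFO, CHI, NYC), (SFO, DC, ATL), (SFO, DC, CHI), (SFO, DC, MIA), (SFO, DC, NYC), (SFO, MIA, ATL), (SFO, MIA, CHI), (SFO, MIA, DC), (SFO, MIA, NYC), (SFO, NYC, ATL), (SFO, NYC, CHI), (SFO, NYC, DC), (SFO, NYC, MIA)}
π[code, city2]: project onto (code, city2) (15 duplicate(s) eliminated) → {(SFO, ATL), (SFO, CHI), (SFO, DC), (SFO, MIA), (SFO, NYC)}

{(SFO, ATL), (SFO, CHI), (SFO, DC), (SFO, MIA), (SFO, NYC)}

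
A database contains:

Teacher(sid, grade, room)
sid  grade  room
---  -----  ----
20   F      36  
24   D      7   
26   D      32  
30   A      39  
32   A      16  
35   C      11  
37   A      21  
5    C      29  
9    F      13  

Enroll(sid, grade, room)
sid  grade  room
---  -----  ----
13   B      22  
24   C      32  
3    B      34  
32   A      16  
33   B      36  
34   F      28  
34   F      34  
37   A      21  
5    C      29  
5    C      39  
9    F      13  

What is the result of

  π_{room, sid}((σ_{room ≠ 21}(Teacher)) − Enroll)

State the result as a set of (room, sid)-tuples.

Apply σ_{room ≠ 21}; surviving tuples: {(20, F, 36), (24, D, 7), (26, D, 32), (30, A, 39), (32, A, 16), (35, C, 11), (5, C, 29), (9, F, 13)}
Difference: {(20, F, 36), (24, D, 7), (26, D, 32), (30, A, 39), (32, A, 16), (35, C, 11), (5, C, 29), (9, F, 13)} with {(13, B, 22), (24, C, 32), (3, B, 34), (32, A, 16), (33, B, 36), (34, F, 28), (34, F, 34), (37, A, 21), (5, C, 29), (5, C, 39), (9, F, 13)} → {(20, F, 36), (24, D, 7), (26, D, 32), (30, A, 39), (35, C, 11)}
π_{room, sid} gives {(11, 35), (32, 26), (36, 20), (39, 30), (7, 24)}.

{(11, 35), (32, 26), (36, 20), (39, 30), (7, 24)}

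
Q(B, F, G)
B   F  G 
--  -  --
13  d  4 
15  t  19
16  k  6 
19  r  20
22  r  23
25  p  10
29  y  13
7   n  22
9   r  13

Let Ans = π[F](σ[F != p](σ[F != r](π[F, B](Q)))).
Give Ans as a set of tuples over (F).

{d, k, n, t, y}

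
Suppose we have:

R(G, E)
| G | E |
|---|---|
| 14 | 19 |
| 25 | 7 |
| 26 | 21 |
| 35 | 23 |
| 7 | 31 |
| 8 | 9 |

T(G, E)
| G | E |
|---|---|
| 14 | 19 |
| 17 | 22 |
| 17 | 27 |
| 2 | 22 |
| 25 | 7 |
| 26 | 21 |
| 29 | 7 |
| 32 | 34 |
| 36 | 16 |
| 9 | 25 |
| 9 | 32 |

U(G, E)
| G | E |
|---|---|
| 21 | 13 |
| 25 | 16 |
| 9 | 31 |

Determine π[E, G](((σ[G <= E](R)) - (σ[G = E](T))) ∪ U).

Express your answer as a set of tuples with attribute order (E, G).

σ[G <= E]: keep tuples satisfying G <= E → {(14, 19), (7, 31), (8, 9)}
σ[G = E]: keep tuples satisfying G = E → {}
Difference: {(14, 19), (7, 31), (8, 9)} with {} → {(14, 19), (7, 31), (8, 9)}
Union: {(14, 19), (7, 31), (8, 9)} with {(21, 13), (25, 16), (9, 31)} → {(14, 19), (21, 13), (25, 16), (7, 31), (8, 9), (9, 31)}
Keep only column(s) E, G: {(13, 21), (16, 25), (19, 14), (31, 7), (31, 9), (9, 8)}

{(13, 21), (16, 25), (19, 14), (31, 7), (31, 9), (9, 8)}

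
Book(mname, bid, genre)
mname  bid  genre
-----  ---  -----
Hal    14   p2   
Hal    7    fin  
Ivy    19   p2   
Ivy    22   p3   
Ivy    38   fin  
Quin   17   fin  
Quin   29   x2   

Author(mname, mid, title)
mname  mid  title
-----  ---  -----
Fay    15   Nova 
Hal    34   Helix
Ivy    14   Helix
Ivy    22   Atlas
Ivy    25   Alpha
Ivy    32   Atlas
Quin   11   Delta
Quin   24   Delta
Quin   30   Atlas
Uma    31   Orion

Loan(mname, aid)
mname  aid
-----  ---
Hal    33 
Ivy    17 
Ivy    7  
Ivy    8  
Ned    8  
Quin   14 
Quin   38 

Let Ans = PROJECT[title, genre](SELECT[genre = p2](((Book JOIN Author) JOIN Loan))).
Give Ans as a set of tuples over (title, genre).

{(Alpha, p2), (Atlas, p2), (Helix, p2)}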